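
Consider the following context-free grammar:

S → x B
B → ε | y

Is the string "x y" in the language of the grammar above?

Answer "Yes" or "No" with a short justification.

Yes - a valid derivation exists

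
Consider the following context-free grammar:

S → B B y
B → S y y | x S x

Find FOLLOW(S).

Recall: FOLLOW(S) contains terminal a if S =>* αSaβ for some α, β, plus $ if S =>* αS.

We compute FOLLOW(S) using the standard algorithm.
FOLLOW(S) starts with {$}.
FIRST(B) = {x}
FIRST(S) = {x}
FOLLOW(B) = {x, y}
FOLLOW(S) = {$, x, y}
Therefore, FOLLOW(S) = {$, x, y}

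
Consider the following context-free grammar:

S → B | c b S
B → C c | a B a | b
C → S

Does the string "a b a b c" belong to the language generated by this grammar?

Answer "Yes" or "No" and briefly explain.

No - no valid derivation exists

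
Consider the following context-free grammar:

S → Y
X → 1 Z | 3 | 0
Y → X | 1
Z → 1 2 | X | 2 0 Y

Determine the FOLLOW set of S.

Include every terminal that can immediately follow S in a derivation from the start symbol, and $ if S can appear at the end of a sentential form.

We compute FOLLOW(S) using the standard algorithm.
FOLLOW(S) starts with {$}.
FIRST(S) = {0, 1, 3}
FIRST(X) = {0, 1, 3}
FIRST(Y) = {0, 1, 3}
FIRST(Z) = {0, 1, 2, 3}
FOLLOW(S) = {$}
FOLLOW(X) = {$}
FOLLOW(Y) = {$}
FOLLOW(Z) = {$}
Therefore, FOLLOW(S) = {$}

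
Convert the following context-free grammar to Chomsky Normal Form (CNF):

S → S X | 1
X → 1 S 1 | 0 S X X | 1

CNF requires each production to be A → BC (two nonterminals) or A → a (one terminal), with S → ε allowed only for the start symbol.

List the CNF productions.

S → 1; T1 → 1; T0 → 0; X → 1; S → S X; X → T1 X0; X0 → S T1; X → T0 X1; X1 → S X2; X2 → X X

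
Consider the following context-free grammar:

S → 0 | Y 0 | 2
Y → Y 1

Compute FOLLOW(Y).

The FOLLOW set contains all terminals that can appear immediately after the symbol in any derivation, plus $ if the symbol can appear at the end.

We compute FOLLOW(Y) using the standard algorithm.
FOLLOW(S) starts with {$}.
FIRST(S) = {0, 2}
FIRST(Y) = {}
FOLLOW(S) = {$}
FOLLOW(Y) = {0, 1}
Therefore, FOLLOW(Y) = {0, 1}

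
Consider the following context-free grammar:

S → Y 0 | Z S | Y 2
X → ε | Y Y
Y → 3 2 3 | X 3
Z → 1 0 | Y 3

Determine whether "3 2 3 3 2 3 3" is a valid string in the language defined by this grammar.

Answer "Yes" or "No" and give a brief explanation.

No - no valid derivation exists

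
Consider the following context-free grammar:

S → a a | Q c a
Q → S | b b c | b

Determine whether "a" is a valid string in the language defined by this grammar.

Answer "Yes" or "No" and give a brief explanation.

No - no valid derivation exists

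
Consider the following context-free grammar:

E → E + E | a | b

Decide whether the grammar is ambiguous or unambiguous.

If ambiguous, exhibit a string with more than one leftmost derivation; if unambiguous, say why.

Ambiguous - the string 'b + a + a + a + b + a' has two distinct leftmost derivations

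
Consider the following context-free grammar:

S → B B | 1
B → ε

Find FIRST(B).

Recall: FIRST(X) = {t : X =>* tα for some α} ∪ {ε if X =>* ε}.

We compute FIRST(B) using the standard algorithm.
FIRST(B) = {ε}
FIRST(S) = {1, ε}
Therefore, FIRST(B) = {ε}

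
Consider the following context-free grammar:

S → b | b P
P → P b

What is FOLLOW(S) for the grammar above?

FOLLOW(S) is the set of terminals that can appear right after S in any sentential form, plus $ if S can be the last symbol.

We compute FOLLOW(S) using the standard algorithm.
FOLLOW(S) starts with {$}.
FIRST(P) = {}
FIRST(S) = {b}
FOLLOW(P) = {$, b}
FOLLOW(S) = {$}
Therefore, FOLLOW(S) = {$}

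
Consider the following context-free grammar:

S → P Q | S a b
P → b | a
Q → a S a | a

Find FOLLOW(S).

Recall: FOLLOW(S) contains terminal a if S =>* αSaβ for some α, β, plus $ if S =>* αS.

We compute FOLLOW(S) using the standard algorithm.
FOLLOW(S) starts with {$}.
FIRST(P) = {a, b}
FIRST(Q) = {a}
FIRST(S) = {a, b}
FOLLOW(P) = {a}
FOLLOW(Q) = {$, a}
FOLLOW(S) = {$, a}
Therefore, FOLLOW(S) = {$, a}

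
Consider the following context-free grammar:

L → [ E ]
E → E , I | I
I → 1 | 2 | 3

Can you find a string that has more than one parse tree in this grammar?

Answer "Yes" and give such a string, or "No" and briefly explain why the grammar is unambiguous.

No - the grammar is unambiguous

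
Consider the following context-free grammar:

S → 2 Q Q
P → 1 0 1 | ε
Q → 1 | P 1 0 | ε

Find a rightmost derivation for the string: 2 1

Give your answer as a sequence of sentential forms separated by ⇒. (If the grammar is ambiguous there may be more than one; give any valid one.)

S ⇒ 2 Q Q ⇒ 2 Q 1 ⇒ 2 1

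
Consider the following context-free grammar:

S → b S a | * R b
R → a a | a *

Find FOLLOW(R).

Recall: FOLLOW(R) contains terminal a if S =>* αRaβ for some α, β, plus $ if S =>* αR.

We compute FOLLOW(R) using the standard algorithm.
FOLLOW(S) starts with {$}.
FIRST(R) = {a}
FIRST(S) = {*, b}
FOLLOW(R) = {b}
FOLLOW(S) = {$, a}
Therefore, FOLLOW(R) = {b}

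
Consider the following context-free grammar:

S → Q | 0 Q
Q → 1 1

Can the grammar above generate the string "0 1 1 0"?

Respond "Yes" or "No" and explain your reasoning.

No - no valid derivation exists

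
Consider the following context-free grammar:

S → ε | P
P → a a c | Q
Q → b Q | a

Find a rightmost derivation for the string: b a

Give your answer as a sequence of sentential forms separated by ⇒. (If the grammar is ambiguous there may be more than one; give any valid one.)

S ⇒ P ⇒ Q ⇒ b Q ⇒ b a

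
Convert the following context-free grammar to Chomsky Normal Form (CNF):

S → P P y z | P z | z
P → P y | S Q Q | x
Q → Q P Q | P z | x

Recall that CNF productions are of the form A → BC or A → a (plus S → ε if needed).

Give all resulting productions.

TY → y; TZ → z; S → z; P → x; Q → x; S → P X0; X0 → P X1; X1 → TY TZ; S → P TZ; P → P TY; P → S X2; X2 → Q Q; Q → Q X3; X3 → P Q; Q → P TZ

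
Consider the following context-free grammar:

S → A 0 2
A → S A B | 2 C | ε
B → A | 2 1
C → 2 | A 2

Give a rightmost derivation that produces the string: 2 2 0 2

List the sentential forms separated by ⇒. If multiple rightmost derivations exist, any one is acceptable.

S ⇒ A 0 2 ⇒ 2 C 0 2 ⇒ 2 2 0 2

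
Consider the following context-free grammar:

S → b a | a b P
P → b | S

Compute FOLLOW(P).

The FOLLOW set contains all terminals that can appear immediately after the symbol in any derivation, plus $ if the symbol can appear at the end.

We compute FOLLOW(P) using the standard algorithm.
FOLLOW(S) starts with {$}.
FIRST(P) = {a, b}
FIRST(S) = {a, b}
FOLLOW(P) = {$}
FOLLOW(S) = {$}
Therefore, FOLLOW(P) = {$}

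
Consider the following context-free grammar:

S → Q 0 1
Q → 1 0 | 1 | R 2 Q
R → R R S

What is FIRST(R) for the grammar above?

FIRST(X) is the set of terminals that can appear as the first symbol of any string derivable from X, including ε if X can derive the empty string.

We compute FIRST(R) using the standard algorithm.
FIRST(Q) = {1}
FIRST(R) = {}
FIRST(S) = {1}
Therefore, FIRST(R) = {}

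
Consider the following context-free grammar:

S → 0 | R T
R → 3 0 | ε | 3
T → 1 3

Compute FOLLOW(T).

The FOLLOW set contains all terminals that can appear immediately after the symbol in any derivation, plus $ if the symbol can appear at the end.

We compute FOLLOW(T) using the standard algorithm.
FOLLOW(S) starts with {$}.
FIRST(R) = {3, ε}
FIRST(S) = {0, 1, 3}
FIRST(T) = {1}
FOLLOW(R) = {1}
FOLLOW(S) = {$}
FOLLOW(T) = {$}
Therefore, FOLLOW(T) = {$}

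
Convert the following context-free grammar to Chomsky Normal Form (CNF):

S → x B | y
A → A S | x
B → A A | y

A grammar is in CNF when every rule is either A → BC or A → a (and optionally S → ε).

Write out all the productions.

TX → x; S → y; A → x; B → y; S → TX B; A → A S; B → A A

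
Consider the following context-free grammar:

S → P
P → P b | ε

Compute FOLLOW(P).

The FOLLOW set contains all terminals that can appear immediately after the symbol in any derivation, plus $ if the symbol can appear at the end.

We compute FOLLOW(P) using the standard algorithm.
FOLLOW(S) starts with {$}.
FIRST(P) = {b, ε}
FIRST(S) = {b, ε}
FOLLOW(P) = {$, b}
FOLLOW(S) = {$}
Therefore, FOLLOW(P) = {$, b}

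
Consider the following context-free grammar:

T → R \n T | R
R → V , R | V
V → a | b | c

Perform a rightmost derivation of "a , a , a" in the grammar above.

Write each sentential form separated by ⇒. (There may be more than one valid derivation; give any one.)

T ⇒ R ⇒ V , R ⇒ V , V , R ⇒ V , V , V ⇒ V , V , a ⇒ V , a , a ⇒ a , a , a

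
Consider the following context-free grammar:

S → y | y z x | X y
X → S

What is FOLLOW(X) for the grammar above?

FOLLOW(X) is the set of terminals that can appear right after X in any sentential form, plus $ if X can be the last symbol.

We compute FOLLOW(X) using the standard algorithm.
FOLLOW(S) starts with {$}.
FIRST(S) = {y}
FIRST(X) = {y}
FOLLOW(S) = {$, y}
FOLLOW(X) = {y}
Therefore, FOLLOW(X) = {y}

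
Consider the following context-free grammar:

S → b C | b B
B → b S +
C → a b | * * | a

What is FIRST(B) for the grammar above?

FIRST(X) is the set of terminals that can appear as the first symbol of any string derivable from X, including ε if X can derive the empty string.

We compute FIRST(B) using the standard algorithm.
FIRST(B) = {b}
FIRST(C) = {*, a}
FIRST(S) = {b}
Therefore, FIRST(B) = {b}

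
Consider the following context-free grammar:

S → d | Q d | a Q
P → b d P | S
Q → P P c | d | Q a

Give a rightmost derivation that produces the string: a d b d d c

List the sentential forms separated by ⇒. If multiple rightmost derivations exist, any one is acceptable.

S ⇒ a Q ⇒ a P P c ⇒ a P b d P c ⇒ a P b d S c ⇒ a P b d d c ⇒ a S b d d c ⇒ a d b d d c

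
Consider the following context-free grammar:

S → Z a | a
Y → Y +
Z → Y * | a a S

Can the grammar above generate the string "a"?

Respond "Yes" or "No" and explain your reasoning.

Yes - a valid derivation exists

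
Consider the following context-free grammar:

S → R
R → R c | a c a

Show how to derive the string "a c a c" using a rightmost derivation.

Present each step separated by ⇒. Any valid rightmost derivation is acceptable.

S ⇒ R ⇒ R c ⇒ a c a c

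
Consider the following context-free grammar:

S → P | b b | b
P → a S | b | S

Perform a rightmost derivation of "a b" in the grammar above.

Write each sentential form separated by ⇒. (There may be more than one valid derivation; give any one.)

S ⇒ P ⇒ a S ⇒ a b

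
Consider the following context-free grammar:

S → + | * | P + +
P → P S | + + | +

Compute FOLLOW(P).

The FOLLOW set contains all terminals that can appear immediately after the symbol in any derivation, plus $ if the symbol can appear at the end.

We compute FOLLOW(P) using the standard algorithm.
FOLLOW(S) starts with {$}.
FIRST(P) = {+}
FIRST(S) = {*, +}
FOLLOW(P) = {*, +}
FOLLOW(S) = {$, *, +}
Therefore, FOLLOW(P) = {*, +}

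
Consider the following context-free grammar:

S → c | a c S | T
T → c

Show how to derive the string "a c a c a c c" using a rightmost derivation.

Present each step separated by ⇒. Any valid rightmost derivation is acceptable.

S ⇒ a c S ⇒ a c a c S ⇒ a c a c a c S ⇒ a c a c a c c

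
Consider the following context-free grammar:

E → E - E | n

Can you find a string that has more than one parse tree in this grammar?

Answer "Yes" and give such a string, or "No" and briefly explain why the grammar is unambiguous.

Yes - the string 'n - n - n - n - n' has two distinct parse trees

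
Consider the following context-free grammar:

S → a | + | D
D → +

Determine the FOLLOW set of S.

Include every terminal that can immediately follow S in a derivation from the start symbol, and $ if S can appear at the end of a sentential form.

We compute FOLLOW(S) using the standard algorithm.
FOLLOW(S) starts with {$}.
FIRST(D) = {+}
FIRST(S) = {+, a}
FOLLOW(D) = {$}
FOLLOW(S) = {$}
Therefore, FOLLOW(S) = {$}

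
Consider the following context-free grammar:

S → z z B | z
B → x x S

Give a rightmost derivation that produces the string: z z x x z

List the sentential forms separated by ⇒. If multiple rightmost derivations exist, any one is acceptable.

S ⇒ z z B ⇒ z z x x S ⇒ z z x x z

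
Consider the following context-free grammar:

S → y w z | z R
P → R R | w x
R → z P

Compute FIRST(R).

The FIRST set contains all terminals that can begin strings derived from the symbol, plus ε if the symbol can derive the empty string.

We compute FIRST(R) using the standard algorithm.
FIRST(P) = {w, z}
FIRST(R) = {z}
FIRST(S) = {y, z}
Therefore, FIRST(R) = {z}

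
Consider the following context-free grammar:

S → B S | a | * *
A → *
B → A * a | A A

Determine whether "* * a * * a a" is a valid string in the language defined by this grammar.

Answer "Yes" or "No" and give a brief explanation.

Yes - a valid derivation exists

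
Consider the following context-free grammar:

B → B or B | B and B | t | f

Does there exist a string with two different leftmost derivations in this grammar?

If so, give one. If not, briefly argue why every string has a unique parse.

Yes - the string 'f or t or f and f and t or f' has two distinct leftmost derivations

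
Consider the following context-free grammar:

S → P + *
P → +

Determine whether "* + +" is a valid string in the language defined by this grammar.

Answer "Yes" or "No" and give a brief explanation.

No - no valid derivation exists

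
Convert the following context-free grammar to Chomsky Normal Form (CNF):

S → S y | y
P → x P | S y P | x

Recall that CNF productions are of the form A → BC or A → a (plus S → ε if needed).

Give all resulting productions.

TY → y; S → y; TX → x; P → x; S → S TY; P → TX P; P → S X0; X0 → TY P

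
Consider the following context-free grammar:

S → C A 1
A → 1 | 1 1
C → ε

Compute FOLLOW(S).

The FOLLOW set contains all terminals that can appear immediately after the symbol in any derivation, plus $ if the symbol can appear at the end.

We compute FOLLOW(S) using the standard algorithm.
FOLLOW(S) starts with {$}.
FIRST(A) = {1}
FIRST(C) = {ε}
FIRST(S) = {1}
FOLLOW(A) = {1}
FOLLOW(C) = {1}
FOLLOW(S) = {$}
Therefore, FOLLOW(S) = {$}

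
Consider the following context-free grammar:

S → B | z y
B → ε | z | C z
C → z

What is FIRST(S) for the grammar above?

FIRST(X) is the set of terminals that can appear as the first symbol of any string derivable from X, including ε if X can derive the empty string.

We compute FIRST(S) using the standard algorithm.
FIRST(B) = {z, ε}
FIRST(C) = {z}
FIRST(S) = {z, ε}
Therefore, FIRST(S) = {z, ε}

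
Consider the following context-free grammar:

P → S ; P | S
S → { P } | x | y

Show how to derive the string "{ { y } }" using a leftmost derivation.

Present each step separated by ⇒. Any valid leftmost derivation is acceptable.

P ⇒ S ⇒ { P } ⇒ { S } ⇒ { { P } } ⇒ { { S } } ⇒ { { y } }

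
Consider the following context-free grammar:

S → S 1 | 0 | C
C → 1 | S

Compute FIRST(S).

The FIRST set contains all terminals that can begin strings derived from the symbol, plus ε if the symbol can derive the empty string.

We compute FIRST(S) using the standard algorithm.
FIRST(C) = {0, 1}
FIRST(S) = {0, 1}
Therefore, FIRST(S) = {0, 1}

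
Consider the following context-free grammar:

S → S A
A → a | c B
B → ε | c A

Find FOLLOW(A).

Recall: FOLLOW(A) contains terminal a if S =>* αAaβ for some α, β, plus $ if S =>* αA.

We compute FOLLOW(A) using the standard algorithm.
FOLLOW(S) starts with {$}.
FIRST(A) = {a, c}
FIRST(B) = {c, ε}
FIRST(S) = {}
FOLLOW(A) = {$, a, c}
FOLLOW(B) = {$, a, c}
FOLLOW(S) = {$, a, c}
Therefore, FOLLOW(A) = {$, a, c}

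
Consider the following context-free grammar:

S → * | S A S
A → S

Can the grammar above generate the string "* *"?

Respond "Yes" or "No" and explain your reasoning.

No - no valid derivation exists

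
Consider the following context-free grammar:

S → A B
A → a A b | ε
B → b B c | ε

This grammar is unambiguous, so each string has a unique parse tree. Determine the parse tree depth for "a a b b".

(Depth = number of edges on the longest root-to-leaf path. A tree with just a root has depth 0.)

4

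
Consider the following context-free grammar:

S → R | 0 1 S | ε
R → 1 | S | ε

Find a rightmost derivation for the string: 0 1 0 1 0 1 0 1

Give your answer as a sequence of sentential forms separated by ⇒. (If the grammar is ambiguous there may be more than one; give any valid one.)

S ⇒ 0 1 S ⇒ 0 1 0 1 S ⇒ 0 1 0 1 0 1 S ⇒ 0 1 0 1 0 1 0 1 S ⇒ 0 1 0 1 0 1 0 1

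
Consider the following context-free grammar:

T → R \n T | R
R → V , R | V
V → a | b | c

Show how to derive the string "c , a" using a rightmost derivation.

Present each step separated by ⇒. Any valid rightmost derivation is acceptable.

T ⇒ R ⇒ V , R ⇒ V , V ⇒ V , a ⇒ c , a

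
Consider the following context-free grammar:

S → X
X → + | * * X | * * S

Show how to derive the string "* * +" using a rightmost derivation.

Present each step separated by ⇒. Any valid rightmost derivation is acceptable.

S ⇒ X ⇒ * * X ⇒ * * +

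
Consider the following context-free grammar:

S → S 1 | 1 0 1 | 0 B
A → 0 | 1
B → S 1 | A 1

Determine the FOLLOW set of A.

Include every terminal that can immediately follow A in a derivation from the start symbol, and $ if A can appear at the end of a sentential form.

We compute FOLLOW(A) using the standard algorithm.
FOLLOW(S) starts with {$}.
FIRST(A) = {0, 1}
FIRST(B) = {0, 1}
FIRST(S) = {0, 1}
FOLLOW(A) = {1}
FOLLOW(B) = {$, 1}
FOLLOW(S) = {$, 1}
Therefore, FOLLOW(A) = {1}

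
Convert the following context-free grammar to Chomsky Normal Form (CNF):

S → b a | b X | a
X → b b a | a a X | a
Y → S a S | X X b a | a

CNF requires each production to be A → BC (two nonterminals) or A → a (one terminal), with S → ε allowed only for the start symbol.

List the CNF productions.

TB → b; TA → a; S → a; X → a; Y → a; S → TB TA; S → TB X; X → TB X0; X0 → TB TA; X → TA X1; X1 → TA X; Y → S X2; X2 → TA S; Y → X X3; X3 → X X4; X4 → TB TA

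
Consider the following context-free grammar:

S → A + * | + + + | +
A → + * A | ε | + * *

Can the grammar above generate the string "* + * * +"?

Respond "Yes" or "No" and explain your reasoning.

No - no valid derivation exists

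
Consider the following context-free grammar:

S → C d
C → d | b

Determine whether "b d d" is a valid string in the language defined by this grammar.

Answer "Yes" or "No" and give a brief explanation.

No - no valid derivation exists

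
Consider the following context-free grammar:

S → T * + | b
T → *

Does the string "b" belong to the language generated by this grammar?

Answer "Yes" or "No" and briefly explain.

Yes - a valid derivation exists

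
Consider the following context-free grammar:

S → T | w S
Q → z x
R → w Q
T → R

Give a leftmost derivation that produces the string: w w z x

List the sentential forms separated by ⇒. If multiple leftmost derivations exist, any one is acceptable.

S ⇒ w S ⇒ w T ⇒ w R ⇒ w w Q ⇒ w w z x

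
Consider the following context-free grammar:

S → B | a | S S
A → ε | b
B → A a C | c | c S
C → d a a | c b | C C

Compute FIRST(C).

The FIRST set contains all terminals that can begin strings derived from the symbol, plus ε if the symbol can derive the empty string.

We compute FIRST(C) using the standard algorithm.
FIRST(A) = {b, ε}
FIRST(B) = {a, b, c}
FIRST(C) = {c, d}
FIRST(S) = {a, b, c}
Therefore, FIRST(C) = {c, d}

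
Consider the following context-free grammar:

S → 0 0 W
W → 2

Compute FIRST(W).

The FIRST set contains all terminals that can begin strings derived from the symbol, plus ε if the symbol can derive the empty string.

We compute FIRST(W) using the standard algorithm.
FIRST(S) = {0}
FIRST(W) = {2}
Therefore, FIRST(W) = {2}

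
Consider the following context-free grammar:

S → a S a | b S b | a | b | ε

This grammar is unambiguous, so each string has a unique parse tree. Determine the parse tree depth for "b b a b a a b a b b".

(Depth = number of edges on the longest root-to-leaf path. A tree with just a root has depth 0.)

6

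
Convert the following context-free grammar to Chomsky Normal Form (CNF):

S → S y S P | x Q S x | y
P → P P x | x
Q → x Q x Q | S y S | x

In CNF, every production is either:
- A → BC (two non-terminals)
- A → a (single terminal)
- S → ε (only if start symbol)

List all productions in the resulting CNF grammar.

TY → y; TX → x; S → y; P → x; Q → x; S → S X0; X0 → TY X1; X1 → S P; S → TX X2; X2 → Q X3; X3 → S TX; P → P X4; X4 → P TX; Q → TX X5; X5 → Q X6; X6 → TX Q; Q → S X7; X7 → TY S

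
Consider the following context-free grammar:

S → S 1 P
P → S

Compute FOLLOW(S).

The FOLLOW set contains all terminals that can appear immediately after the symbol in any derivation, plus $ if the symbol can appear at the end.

We compute FOLLOW(S) using the standard algorithm.
FOLLOW(S) starts with {$}.
FIRST(P) = {}
FIRST(S) = {}
FOLLOW(P) = {$, 1}
FOLLOW(S) = {$, 1}
Therefore, FOLLOW(S) = {$, 1}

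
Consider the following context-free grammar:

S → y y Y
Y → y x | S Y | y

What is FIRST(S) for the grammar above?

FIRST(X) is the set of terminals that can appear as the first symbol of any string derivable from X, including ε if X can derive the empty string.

We compute FIRST(S) using the standard algorithm.
FIRST(S) = {y}
FIRST(Y) = {y}
Therefore, FIRST(S) = {y}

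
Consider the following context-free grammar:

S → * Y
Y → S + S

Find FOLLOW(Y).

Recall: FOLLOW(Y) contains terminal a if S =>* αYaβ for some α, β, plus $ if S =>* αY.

We compute FOLLOW(Y) using the standard algorithm.
FOLLOW(S) starts with {$}.
FIRST(S) = {*}
FIRST(Y) = {*}
FOLLOW(S) = {$, +}
FOLLOW(Y) = {$, +}
Therefore, FOLLOW(Y) = {$, +}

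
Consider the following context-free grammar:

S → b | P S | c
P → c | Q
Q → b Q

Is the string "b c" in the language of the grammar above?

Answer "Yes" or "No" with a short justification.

No - no valid derivation exists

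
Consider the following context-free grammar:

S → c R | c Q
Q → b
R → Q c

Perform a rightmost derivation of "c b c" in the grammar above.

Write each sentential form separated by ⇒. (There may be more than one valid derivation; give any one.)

S ⇒ c R ⇒ c Q c ⇒ c b c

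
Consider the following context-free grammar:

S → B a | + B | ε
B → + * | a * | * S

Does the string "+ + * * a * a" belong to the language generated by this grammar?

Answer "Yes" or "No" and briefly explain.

No - no valid derivation exists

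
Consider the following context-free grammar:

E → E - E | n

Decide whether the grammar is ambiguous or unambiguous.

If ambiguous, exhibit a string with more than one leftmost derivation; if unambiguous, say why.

Ambiguous - the string 'n - n - n' has two distinct leftmost derivations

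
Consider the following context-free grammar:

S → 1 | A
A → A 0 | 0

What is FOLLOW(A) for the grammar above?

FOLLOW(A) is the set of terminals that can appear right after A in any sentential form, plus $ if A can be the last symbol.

We compute FOLLOW(A) using the standard algorithm.
FOLLOW(S) starts with {$}.
FIRST(A) = {0}
FIRST(S) = {0, 1}
FOLLOW(A) = {$, 0}
FOLLOW(S) = {$}
Therefore, FOLLOW(A) = {$, 0}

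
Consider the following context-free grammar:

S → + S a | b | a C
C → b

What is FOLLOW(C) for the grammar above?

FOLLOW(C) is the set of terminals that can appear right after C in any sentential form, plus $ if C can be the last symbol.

We compute FOLLOW(C) using the standard algorithm.
FOLLOW(S) starts with {$}.
FIRST(C) = {b}
FIRST(S) = {+, a, b}
FOLLOW(C) = {$, a}
FOLLOW(S) = {$, a}
Therefore, FOLLOW(C) = {$, a}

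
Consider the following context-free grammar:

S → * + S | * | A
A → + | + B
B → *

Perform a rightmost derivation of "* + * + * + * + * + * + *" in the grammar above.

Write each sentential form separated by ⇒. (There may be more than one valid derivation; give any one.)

S ⇒ * + S ⇒ * + * + S ⇒ * + * + * + S ⇒ * + * + * + * + S ⇒ * + * + * + * + * + S ⇒ * + * + * + * + * + * + S ⇒ * + * + * + * + * + * + *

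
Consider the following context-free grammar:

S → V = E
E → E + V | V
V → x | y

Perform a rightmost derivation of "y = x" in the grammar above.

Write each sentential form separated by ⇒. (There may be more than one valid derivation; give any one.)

S ⇒ V = E ⇒ V = V ⇒ V = x ⇒ y = x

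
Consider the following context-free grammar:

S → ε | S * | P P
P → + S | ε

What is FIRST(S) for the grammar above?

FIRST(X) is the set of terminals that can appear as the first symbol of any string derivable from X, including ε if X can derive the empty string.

We compute FIRST(S) using the standard algorithm.
FIRST(P) = {+, ε}
FIRST(S) = {*, +, ε}
Therefore, FIRST(S) = {*, +, ε}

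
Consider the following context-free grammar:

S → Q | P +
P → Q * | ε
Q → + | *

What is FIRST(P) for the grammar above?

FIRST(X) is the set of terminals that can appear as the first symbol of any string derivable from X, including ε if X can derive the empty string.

We compute FIRST(P) using the standard algorithm.
FIRST(P) = {*, +, ε}
FIRST(Q) = {*, +}
FIRST(S) = {*, +}
Therefore, FIRST(P) = {*, +, ε}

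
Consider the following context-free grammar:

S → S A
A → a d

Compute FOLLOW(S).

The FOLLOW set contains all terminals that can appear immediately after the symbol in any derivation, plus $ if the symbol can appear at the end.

We compute FOLLOW(S) using the standard algorithm.
FOLLOW(S) starts with {$}.
FIRST(A) = {a}
FIRST(S) = {}
FOLLOW(A) = {$, a}
FOLLOW(S) = {$, a}
Therefore, FOLLOW(S) = {$, a}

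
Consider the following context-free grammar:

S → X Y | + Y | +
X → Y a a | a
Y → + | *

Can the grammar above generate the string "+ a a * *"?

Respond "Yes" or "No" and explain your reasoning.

No - no valid derivation exists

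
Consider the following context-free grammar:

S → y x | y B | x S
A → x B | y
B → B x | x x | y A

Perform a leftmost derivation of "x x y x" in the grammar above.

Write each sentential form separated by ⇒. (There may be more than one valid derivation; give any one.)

S ⇒ x S ⇒ x x S ⇒ x x y x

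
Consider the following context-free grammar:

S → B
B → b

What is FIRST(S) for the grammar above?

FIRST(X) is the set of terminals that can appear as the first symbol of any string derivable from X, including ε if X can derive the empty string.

We compute FIRST(S) using the standard algorithm.
FIRST(B) = {b}
FIRST(S) = {b}
Therefore, FIRST(S) = {b}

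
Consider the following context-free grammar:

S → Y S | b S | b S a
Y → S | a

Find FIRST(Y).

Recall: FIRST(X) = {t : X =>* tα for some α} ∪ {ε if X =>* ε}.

We compute FIRST(Y) using the standard algorithm.
FIRST(S) = {a, b}
FIRST(Y) = {a, b}
Therefore, FIRST(Y) = {a, b}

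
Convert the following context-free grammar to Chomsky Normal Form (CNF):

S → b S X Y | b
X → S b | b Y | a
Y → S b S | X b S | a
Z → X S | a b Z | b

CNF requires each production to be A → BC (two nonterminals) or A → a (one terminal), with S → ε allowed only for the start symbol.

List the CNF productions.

TB → b; S → b; X → a; Y → a; TA → a; Z → b; S → TB X0; X0 → S X1; X1 → X Y; X → S TB; X → TB Y; Y → S X2; X2 → TB S; Y → X X3; X3 → TB S; Z → X S; Z → TA X4; X4 → TB Z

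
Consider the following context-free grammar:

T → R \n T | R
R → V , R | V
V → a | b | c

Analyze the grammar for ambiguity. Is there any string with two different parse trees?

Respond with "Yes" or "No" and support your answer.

No - the grammar is unambiguous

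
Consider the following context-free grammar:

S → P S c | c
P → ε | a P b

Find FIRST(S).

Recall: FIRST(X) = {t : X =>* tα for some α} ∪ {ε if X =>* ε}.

We compute FIRST(S) using the standard algorithm.
FIRST(P) = {a, ε}
FIRST(S) = {a, c}
Therefore, FIRST(S) = {a, c}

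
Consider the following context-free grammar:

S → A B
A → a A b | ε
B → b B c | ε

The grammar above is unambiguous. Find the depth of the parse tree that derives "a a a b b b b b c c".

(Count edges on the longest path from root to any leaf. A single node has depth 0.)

5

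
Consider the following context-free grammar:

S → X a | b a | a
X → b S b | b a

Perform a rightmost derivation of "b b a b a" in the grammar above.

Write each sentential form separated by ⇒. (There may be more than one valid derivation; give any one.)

S ⇒ X a ⇒ b S b a ⇒ b b a b a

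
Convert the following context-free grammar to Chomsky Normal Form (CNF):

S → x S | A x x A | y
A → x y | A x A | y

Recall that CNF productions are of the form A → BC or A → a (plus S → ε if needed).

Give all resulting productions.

TX → x; S → y; TY → y; A → y; S → TX S; S → A X0; X0 → TX X1; X1 → TX A; A → TX TY; A → A X2; X2 → TX A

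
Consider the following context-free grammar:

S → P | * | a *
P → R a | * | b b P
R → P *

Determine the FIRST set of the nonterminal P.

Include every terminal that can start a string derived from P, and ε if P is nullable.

We compute FIRST(P) using the standard algorithm.
FIRST(P) = {*, b}
FIRST(R) = {*, b}
FIRST(S) = {*, a, b}
Therefore, FIRST(P) = {*, b}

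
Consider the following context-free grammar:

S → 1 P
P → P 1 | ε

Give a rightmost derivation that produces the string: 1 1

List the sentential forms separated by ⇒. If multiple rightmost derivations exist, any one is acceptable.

S ⇒ 1 P ⇒ 1 P 1 ⇒ 1 1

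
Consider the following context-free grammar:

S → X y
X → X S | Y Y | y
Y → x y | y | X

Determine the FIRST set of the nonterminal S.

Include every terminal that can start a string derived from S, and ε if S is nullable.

We compute FIRST(S) using the standard algorithm.
FIRST(S) = {x, y}
FIRST(X) = {x, y}
FIRST(Y) = {x, y}
Therefore, FIRST(S) = {x, y}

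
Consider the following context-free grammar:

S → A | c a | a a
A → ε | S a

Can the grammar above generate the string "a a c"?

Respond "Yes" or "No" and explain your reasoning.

No - no valid derivation exists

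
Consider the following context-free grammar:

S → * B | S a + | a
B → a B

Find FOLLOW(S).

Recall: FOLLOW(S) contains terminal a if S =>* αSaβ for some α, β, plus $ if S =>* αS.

We compute FOLLOW(S) using the standard algorithm.
FOLLOW(S) starts with {$}.
FIRST(B) = {a}
FIRST(S) = {*, a}
FOLLOW(B) = {$, a}
FOLLOW(S) = {$, a}
Therefore, FOLLOW(S) = {$, a}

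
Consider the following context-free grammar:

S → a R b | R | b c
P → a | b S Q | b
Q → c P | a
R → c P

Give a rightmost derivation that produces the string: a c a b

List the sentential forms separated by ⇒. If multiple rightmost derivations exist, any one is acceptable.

S ⇒ a R b ⇒ a c P b ⇒ a c a b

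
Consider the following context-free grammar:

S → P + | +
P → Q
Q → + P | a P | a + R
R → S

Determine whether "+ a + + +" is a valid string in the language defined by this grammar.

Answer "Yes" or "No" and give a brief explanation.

Yes - a valid derivation exists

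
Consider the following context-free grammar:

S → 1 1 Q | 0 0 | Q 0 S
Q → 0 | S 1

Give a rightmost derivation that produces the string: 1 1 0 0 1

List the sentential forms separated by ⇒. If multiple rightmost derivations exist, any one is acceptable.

S ⇒ 1 1 Q ⇒ 1 1 S 1 ⇒ 1 1 0 0 1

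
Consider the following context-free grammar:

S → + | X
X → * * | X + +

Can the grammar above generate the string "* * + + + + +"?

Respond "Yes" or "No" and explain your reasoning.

No - no valid derivation exists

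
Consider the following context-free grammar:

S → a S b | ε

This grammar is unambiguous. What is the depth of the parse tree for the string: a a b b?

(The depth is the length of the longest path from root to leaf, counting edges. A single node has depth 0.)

3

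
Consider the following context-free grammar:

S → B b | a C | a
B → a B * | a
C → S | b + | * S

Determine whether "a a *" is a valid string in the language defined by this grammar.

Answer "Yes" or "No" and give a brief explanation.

No - no valid derivation exists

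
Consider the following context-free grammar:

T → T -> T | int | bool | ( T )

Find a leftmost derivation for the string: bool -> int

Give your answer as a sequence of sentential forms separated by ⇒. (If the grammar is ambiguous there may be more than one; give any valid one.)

T ⇒ T -> T ⇒ bool -> T ⇒ bool -> int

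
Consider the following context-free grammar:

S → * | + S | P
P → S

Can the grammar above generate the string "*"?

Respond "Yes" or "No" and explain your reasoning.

Yes - a valid derivation exists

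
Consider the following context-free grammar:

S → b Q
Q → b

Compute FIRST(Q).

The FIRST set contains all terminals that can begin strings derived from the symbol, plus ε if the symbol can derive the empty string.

We compute FIRST(Q) using the standard algorithm.
FIRST(Q) = {b}
FIRST(S) = {b}
Therefore, FIRST(Q) = {b}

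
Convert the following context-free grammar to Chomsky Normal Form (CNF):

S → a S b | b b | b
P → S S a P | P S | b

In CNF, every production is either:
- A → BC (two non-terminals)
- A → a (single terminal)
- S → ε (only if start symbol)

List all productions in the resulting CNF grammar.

TA → a; TB → b; S → b; P → b; S → TA X0; X0 → S TB; S → TB TB; P → S X1; X1 → S X2; X2 → TA P; P → P S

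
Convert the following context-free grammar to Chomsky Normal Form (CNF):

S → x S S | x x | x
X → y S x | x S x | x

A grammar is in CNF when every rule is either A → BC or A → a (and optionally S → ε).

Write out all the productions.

TX → x; S → x; TY → y; X → x; S → TX X0; X0 → S S; S → TX TX; X → TY X1; X1 → S TX; X → TX X2; X2 → S TX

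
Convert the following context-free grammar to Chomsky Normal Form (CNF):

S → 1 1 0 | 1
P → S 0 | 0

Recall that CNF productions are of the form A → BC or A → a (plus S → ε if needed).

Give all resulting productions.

T1 → 1; T0 → 0; S → 1; P → 0; S → T1 X0; X0 → T1 T0; P → S T0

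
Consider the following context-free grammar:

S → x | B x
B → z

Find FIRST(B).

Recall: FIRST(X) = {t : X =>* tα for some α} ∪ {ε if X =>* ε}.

We compute FIRST(B) using the standard algorithm.
FIRST(B) = {z}
FIRST(S) = {x, z}
Therefore, FIRST(B) = {z}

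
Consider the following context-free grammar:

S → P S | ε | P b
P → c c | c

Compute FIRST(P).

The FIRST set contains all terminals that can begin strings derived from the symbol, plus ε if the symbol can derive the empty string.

We compute FIRST(P) using the standard algorithm.
FIRST(P) = {c}
FIRST(S) = {c, ε}
Therefore, FIRST(P) = {c}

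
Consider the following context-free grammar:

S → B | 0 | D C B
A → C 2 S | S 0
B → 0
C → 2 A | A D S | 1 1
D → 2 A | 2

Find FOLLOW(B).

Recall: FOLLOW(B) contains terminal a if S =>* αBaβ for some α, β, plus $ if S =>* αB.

We compute FOLLOW(B) using the standard algorithm.
FOLLOW(S) starts with {$}.
FIRST(A) = {0, 1, 2}
FIRST(B) = {0}
FIRST(C) = {0, 1, 2}
FIRST(D) = {2}
FIRST(S) = {0, 2}
FOLLOW(A) = {0, 1, 2}
FOLLOW(B) = {$, 0, 1, 2}
FOLLOW(C) = {0, 2}
FOLLOW(D) = {0, 1, 2}
FOLLOW(S) = {$, 0, 1, 2}
Therefore, FOLLOW(B) = {$, 0, 1, 2}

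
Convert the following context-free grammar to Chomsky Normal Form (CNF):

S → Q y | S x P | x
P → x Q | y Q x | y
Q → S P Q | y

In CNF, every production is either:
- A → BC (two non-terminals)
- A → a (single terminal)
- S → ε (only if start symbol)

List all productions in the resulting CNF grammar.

TY → y; TX → x; S → x; P → y; Q → y; S → Q TY; S → S X0; X0 → TX P; P → TX Q; P → TY X1; X1 → Q TX; Q → S X2; X2 → P Q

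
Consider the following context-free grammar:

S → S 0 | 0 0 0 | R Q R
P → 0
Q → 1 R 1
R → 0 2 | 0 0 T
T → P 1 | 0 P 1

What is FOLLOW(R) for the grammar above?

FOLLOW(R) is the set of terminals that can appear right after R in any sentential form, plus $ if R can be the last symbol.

We compute FOLLOW(R) using the standard algorithm.
FOLLOW(S) starts with {$}.
FIRST(P) = {0}
FIRST(Q) = {1}
FIRST(R) = {0}
FIRST(S) = {0}
FIRST(T) = {0}
FOLLOW(P) = {1}
FOLLOW(Q) = {0}
FOLLOW(R) = {$, 0, 1}
FOLLOW(S) = {$, 0}
FOLLOW(T) = {$, 0, 1}
Therefore, FOLLOW(R) = {$, 0, 1}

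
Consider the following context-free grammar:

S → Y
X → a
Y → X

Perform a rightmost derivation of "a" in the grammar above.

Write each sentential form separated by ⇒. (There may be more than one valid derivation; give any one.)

S ⇒ Y ⇒ X ⇒ a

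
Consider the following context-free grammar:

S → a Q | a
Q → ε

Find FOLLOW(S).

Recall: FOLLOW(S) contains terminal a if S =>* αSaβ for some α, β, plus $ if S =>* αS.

We compute FOLLOW(S) using the standard algorithm.
FOLLOW(S) starts with {$}.
FIRST(Q) = {ε}
FIRST(S) = {a}
FOLLOW(Q) = {$}
FOLLOW(S) = {$}
Therefore, FOLLOW(S) = {$}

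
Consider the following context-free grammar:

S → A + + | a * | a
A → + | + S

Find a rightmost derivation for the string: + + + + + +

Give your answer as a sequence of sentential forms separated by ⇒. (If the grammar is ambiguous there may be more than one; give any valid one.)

S ⇒ A + + ⇒ + S + + ⇒ + A + + + + ⇒ + + + + + +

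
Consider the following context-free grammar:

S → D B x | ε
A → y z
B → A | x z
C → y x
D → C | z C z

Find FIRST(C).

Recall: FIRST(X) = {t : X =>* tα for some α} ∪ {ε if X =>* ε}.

We compute FIRST(C) using the standard algorithm.
FIRST(A) = {y}
FIRST(B) = {x, y}
FIRST(C) = {y}
FIRST(D) = {y, z}
FIRST(S) = {y, z, ε}
Therefore, FIRST(C) = {y}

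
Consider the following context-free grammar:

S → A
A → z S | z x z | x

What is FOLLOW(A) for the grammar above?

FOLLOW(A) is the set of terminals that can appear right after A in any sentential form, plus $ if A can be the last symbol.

We compute FOLLOW(A) using the standard algorithm.
FOLLOW(S) starts with {$}.
FIRST(A) = {x, z}
FIRST(S) = {x, z}
FOLLOW(A) = {$}
FOLLOW(S) = {$}
Therefore, FOLLOW(A) = {$}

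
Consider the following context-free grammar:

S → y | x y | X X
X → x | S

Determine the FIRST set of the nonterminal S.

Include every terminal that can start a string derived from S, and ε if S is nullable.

We compute FIRST(S) using the standard algorithm.
FIRST(S) = {x, y}
FIRST(X) = {x, y}
Therefore, FIRST(S) = {x, y}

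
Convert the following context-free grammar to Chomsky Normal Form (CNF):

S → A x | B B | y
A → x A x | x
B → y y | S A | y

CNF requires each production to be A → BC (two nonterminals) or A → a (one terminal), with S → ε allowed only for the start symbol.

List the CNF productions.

TX → x; S → y; A → x; TY → y; B → y; S → A TX; S → B B; A → TX X0; X0 → A TX; B → TY TY; B → S A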